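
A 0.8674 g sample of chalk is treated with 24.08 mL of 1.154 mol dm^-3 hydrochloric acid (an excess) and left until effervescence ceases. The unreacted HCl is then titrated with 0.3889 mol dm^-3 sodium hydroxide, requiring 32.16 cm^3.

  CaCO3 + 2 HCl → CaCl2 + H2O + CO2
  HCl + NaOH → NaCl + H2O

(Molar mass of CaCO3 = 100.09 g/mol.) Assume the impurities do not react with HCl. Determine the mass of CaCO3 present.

0.7648 g

n(HCl) added = 0.02408 × 1.154 = 0.02779 mol
n(NaOH) used in back-titration = 0.03216 × 0.3889 = 0.01251 mol
n(HCl) left over = 0.01251 mol (1:1 ratio)
n(HCl) consumed by analyte = 0.02779 − 0.01251 = 0.01528 mol
From the 1:2 ratio, n(CaCO3) = 1/2 × 0.01528 = 7.641 × 10^-3 mol
mass of CaCO3 = 7.641 × 10^-3 × 100.09 = 0.7648 g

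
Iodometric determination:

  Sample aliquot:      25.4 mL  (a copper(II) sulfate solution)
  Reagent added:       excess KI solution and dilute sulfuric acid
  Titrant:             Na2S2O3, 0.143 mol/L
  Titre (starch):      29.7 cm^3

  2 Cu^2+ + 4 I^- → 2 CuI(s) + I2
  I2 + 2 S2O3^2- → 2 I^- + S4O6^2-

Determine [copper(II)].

0.167 mol/L

n(S2O3^2-) = 0.0297 × 0.143 = 4.25 × 10^-3 mol
n(I2) = n(S2O3^2-)/2 = 2.12 × 10^-3 mol
From the 2:1 ratio, n(Cu2+) in the aliquot = 2/1 × 2.12 × 10^-3 = 4.25 × 10^-3 mol
[Cu2+] = 4.25 × 10^-3 / 0.0254 = 0.167 mol/L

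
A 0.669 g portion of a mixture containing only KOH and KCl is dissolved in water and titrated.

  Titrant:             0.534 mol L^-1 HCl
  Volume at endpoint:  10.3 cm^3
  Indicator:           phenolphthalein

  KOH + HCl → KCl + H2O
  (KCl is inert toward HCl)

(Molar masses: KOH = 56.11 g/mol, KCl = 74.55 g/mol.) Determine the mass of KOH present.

0.309 g

n(HCl) = 0.0103 × 0.534 = 5.50 × 10^-3 mol
Let x = n(KOH), y = n(KCl).
Titrant: 1x = 5.50 × 10^-3;  mass: 56.11x + 74.55y = 0.669
Solving, x = 5.50 × 10^-3 mol, y = 4.83 × 10^-3 mol
mass of KOH = 5.50 × 10^-3 × 56.11 = 0.309 g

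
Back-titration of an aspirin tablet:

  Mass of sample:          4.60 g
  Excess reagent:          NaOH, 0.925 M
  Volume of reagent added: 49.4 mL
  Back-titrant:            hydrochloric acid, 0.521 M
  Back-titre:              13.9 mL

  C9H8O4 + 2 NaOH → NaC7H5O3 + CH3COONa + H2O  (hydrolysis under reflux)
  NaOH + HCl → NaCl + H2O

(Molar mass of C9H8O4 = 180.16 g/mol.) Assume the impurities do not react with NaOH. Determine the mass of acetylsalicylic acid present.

n(NaOH) added = 0.0494 × 0.925 = 0.0457 mol
n(HCl) used in back-titration = 0.0139 × 0.521 = 7.24 × 10^-3 mol
n(NaOH) left over = 7.24 × 10^-3 mol (1:1 ratio)
n(NaOH) consumed by analyte = 0.0457 − 7.24 × 10^-3 = 0.0385 mol
From the 1:2 ratio, n(C9H8O4) = 1/2 × 0.0385 = 0.0192 mol
mass of C9H8O4 = 0.0192 × 180.16 = 3.46 g

3.46 g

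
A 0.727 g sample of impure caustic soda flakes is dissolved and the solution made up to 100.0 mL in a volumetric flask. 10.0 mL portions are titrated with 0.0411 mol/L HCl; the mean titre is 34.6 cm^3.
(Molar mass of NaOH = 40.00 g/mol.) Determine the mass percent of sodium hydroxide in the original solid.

78.2 %

NaOH + HCl → NaCl + H2O
n(HCl) per titration = 0.0346 × 0.0411 = 1.42 × 10^-3 mol
n(NaOH) in each aliquot = 1.42 × 10^-3 mol (1:1 ratio)
n(NaOH) in the whole flask = 1.42 × 10^-3 × 100.0/10.0 = 0.0142 mol
mass of NaOH = 0.0142 × 40.00 = 0.569 g
% NaOH = 0.569 / 0.727 × 100 = 78.2 %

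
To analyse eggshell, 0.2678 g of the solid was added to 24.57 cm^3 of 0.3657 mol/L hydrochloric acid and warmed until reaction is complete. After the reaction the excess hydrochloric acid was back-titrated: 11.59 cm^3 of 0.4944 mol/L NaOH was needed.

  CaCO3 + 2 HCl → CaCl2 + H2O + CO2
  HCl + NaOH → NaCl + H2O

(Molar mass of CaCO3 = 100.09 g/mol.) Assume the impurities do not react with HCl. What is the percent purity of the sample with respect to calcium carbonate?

n(HCl) added = 0.02457 × 0.3657 = 8.985 × 10^-3 mol
n(NaOH) used in back-titration = 0.01159 × 0.4944 = 5.730 × 10^-3 mol
n(HCl) left over = 5.730 × 10^-3 mol (1:1 ratio)
n(HCl) consumed by analyte = 8.985 × 10^-3 − 5.730 × 10^-3 = 3.255 × 10^-3 mol
From the 1:2 ratio, n(CaCO3) = 1/2 × 3.255 × 10^-3 = 1.628 × 10^-3 mol
mass of CaCO3 = 1.628 × 10^-3 × 100.09 = 0.1629 g
% CaCO3 = 0.1629 / 0.2678 × 100 = 60.83 %

60.83 %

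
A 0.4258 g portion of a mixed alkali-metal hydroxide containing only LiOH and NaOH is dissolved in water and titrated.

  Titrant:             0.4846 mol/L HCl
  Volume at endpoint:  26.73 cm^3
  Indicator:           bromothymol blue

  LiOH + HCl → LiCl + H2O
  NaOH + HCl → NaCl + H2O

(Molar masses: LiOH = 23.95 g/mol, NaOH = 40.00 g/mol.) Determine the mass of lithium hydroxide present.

0.1378 g

n(HCl) = 0.02673 × 0.4846 = 0.01295 mol
Let x = n(LiOH), y = n(NaOH).
Titrant: 1x + 1y = 0.01295;  mass: 23.95x + 40.00y = 0.4258
Solving, x = 5.753 × 10^-3 mol, y = 7.200 × 10^-3 mol
mass of LiOH = 5.753 × 10^-3 × 23.95 = 0.1378 g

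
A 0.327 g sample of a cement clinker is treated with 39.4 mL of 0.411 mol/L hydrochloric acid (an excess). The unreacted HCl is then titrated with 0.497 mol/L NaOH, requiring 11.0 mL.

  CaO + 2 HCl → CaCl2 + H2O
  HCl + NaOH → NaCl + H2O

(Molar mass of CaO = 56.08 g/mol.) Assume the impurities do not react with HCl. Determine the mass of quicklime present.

0.301 g

n(HCl) added = 0.0394 × 0.411 = 0.0162 mol
n(NaOH) used in back-titration = 0.0110 × 0.497 = 5.47 × 10^-3 mol
n(HCl) left over = 5.47 × 10^-3 mol (1:1 ratio)
n(HCl) consumed by analyte = 0.0162 − 5.47 × 10^-3 = 0.0107 mol
From the 1:2 ratio, n(CaO) = 1/2 × 0.0107 = 5.36 × 10^-3 mol
mass of CaO = 5.36 × 10^-3 × 56.08 = 0.301 g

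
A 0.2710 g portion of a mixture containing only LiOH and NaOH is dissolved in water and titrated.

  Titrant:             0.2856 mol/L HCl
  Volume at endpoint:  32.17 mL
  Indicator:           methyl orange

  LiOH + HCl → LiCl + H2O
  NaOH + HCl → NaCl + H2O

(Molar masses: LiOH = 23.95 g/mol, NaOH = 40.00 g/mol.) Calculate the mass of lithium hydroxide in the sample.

0.1440 g

n(HCl) = 0.03217 × 0.2856 = 9.188 × 10^-3 mol
Let x = n(LiOH), y = n(NaOH).
Titrant: 1x + 1y = 9.188 × 10^-3;  mass: 23.95x + 40.00y = 0.2710
Solving, x = 6.013 × 10^-3 mol, y = 3.175 × 10^-3 mol
mass of LiOH = 6.013 × 10^-3 × 23.95 = 0.1440 g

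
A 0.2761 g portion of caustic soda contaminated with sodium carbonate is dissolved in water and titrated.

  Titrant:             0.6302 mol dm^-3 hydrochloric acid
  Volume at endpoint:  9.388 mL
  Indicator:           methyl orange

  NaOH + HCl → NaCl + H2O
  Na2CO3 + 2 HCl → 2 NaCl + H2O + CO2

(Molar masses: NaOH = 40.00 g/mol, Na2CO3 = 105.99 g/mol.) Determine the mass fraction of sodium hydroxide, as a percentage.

n(HCl) = 0.009388 × 0.6302 = 5.916 × 10^-3 mol
Let x = n(NaOH), y = n(Na2CO3).
Titrant: 1x + 2y = 5.916 × 10^-3;  mass: 40.00x + 105.99y = 0.2761
Solving, x = 2.881 × 10^-3 mol, y = 1.518 × 10^-3 mol
mass of NaOH = 2.881 × 10^-3 × 40.00 = 0.1152 g
% NaOH = 0.1152 / 0.2761 × 100 = 41.73 %

41.73 %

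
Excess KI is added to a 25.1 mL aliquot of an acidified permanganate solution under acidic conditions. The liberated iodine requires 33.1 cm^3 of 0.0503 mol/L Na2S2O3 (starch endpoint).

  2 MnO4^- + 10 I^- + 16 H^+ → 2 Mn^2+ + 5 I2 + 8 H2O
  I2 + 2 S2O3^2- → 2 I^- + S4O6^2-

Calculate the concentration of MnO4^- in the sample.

n(S2O3^2-) = 0.0331 × 0.0503 = 1.66 × 10^-3 mol
n(I2) = n(S2O3^2-)/2 = 8.32 × 10^-4 mol
From the 2:5 ratio, n(MnO4^-) in the aliquot = 2/5 × 8.32 × 10^-4 = 3.33 × 10^-4 mol
[MnO4^-] = 3.33 × 10^-4 / 0.0251 = 0.0133 mol/L

0.0133 mol/L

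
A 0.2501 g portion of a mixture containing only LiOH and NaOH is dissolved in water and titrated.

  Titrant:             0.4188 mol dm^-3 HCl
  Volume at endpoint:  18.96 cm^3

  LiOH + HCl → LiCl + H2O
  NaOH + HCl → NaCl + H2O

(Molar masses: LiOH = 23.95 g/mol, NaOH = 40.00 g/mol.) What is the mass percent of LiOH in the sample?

40.28 %

n(HCl) = 0.01896 × 0.4188 = 7.940 × 10^-3 mol
Let x = n(LiOH), y = n(NaOH).
Titrant: 1x + 1y = 7.940 × 10^-3;  mass: 23.95x + 40.00y = 0.2501
Solving, x = 4.207 × 10^-3 mol, y = 3.734 × 10^-3 mol
mass of LiOH = 4.207 × 10^-3 × 23.95 = 0.1008 g
% LiOH = 0.1008 / 0.2501 × 100 = 40.28 %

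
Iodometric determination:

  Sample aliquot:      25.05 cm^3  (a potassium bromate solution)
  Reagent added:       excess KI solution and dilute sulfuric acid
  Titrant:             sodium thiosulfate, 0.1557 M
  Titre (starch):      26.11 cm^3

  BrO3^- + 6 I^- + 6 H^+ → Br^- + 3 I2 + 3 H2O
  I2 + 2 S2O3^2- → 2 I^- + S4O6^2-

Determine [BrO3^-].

0.02705 M

n(S2O3^2-) = 0.02611 × 0.1557 = 4.065 × 10^-3 mol
n(I2) = n(S2O3^2-)/2 = 2.033 × 10^-3 mol
From the 1:3 ratio, n(BrO3^-) in the aliquot = 1/3 × 2.033 × 10^-3 = 6.776 × 10^-4 mol
[BrO3^-] = 6.776 × 10^-4 / 0.02505 = 0.02705 mol/L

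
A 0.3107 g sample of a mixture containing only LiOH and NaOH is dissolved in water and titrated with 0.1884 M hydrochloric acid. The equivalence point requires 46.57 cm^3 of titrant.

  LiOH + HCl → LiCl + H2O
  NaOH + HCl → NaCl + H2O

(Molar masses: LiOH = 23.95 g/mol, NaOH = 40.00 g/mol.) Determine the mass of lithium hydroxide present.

n(HCl) = 0.04657 × 0.1884 = 8.774 × 10^-3 mol
Let x = n(LiOH), y = n(NaOH).
Titrant: 1x + 1y = 8.774 × 10^-3;  mass: 23.95x + 40.00y = 0.3107
Solving, x = 2.508 × 10^-3 mol, y = 6.266 × 10^-3 mol
mass of LiOH = 2.508 × 10^-3 × 23.95 = 0.06006 g

0.06006 g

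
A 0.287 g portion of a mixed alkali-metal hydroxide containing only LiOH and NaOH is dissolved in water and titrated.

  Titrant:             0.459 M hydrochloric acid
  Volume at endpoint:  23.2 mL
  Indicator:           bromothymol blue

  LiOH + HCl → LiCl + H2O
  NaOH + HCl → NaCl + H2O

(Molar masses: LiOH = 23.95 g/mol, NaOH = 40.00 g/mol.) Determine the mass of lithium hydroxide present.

n(HCl) = 0.0232 × 0.459 = 0.0106 mol
Let x = n(LiOH), y = n(NaOH).
Titrant: 1x + 1y = 0.0106;  mass: 23.95x + 40.00y = 0.287
Solving, x = 8.66 × 10^-3 mol, y = 1.99 × 10^-3 mol
mass of LiOH = 8.66 × 10^-3 × 23.95 = 0.207 g

0.207 g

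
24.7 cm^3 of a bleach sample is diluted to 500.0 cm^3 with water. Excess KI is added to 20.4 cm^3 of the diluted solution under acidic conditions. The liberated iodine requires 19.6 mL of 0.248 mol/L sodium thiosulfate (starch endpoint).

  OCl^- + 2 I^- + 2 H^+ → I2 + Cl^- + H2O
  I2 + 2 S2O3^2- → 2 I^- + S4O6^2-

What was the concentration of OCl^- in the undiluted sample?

n(S2O3^2-) = 0.0196 × 0.248 = 4.86 × 10^-3 mol
n(I2) = n(S2O3^2-)/2 = 2.43 × 10^-3 mol
n(OCl^-) in the aliquot = 2.43 × 10^-3 mol (1:1 ratio)
[OCl^-]_dilute = 2.43 × 10^-3 / 0.0204 = 0.119 mol/L
[OCl^-]_original = 0.119 × 500.0/24.7 = 2.41 mol/L

2.41 mol/L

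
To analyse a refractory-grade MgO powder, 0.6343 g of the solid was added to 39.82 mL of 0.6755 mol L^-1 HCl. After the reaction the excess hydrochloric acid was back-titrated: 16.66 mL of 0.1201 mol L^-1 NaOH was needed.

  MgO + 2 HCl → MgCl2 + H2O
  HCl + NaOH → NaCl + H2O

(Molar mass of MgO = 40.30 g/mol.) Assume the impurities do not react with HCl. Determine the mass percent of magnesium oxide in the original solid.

n(HCl) added = 0.03982 × 0.6755 = 0.02690 mol
n(NaOH) used in back-titration = 0.01666 × 0.1201 = 2.001 × 10^-3 mol
n(HCl) left over = 2.001 × 10^-3 mol (1:1 ratio)
n(HCl) consumed by analyte = 0.02690 − 2.001 × 10^-3 = 0.02490 mol
From the 1:2 ratio, n(MgO) = 1/2 × 0.02490 = 0.01245 mol
mass of MgO = 0.01245 × 40.30 = 0.5017 g
% MgO = 0.5017 / 0.6343 × 100 = 79.09 %

79.09 %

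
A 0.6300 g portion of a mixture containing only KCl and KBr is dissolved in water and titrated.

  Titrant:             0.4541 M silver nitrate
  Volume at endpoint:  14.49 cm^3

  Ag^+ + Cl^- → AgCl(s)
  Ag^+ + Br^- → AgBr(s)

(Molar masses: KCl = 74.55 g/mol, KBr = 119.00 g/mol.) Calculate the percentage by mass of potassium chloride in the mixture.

40.73 %

n(AgNO3) = 0.01449 × 0.4541 = 6.580 × 10^-3 mol
Let x = n(KCl), y = n(KBr).
Titrant: 1x + 1y = 6.580 × 10^-3;  mass: 74.55x + 119.00y = 0.6300
Solving, x = 3.442 × 10^-3 mol, y = 3.138 × 10^-3 mol
mass of KCl = 3.442 × 10^-3 × 74.55 = 0.2566 g
% KCl = 0.2566 / 0.6300 × 100 = 40.73 %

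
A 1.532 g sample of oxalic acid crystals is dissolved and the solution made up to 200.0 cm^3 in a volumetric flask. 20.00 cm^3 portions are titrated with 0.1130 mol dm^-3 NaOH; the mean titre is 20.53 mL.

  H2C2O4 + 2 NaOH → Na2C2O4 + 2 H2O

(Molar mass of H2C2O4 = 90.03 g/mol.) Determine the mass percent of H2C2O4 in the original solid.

68.17 %

n(NaOH) per titration = 0.02053 × 0.1130 = 2.320 × 10^-3 mol
From the 1:2 ratio, n(H2C2O4) in each aliquot = 1/2 × 2.320 × 10^-3 = 1.160 × 10^-3 mol
n(H2C2O4) in the whole flask = 1.160 × 10^-3 × 200.0/20.00 = 0.01160 mol
mass of H2C2O4 = 0.01160 × 90.03 = 1.044 g
% H2C2O4 = 1.044 / 1.532 × 100 = 68.17 %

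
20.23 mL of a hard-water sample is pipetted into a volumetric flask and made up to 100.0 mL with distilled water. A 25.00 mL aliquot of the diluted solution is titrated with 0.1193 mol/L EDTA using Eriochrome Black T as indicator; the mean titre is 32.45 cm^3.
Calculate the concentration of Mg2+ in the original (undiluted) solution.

Mg^2+ + EDTA^4- → [Mg(EDTA)]^2-
n(EDTA) = 0.03245 × 0.1193 = 3.871 × 10^-3 mol
n(Mg2+) in the aliquot = 3.871 × 10^-3 mol (1:1 ratio)
[Mg2+]_dilute = 3.871 × 10^-3 / 0.02500 = 0.1549 mol/L
Dilution factor = 100.0 / 20.23 = 4.943
[Mg2+]_stock = 0.1549 × 4.943 = 0.7655 mol/L

0.7655 mol/L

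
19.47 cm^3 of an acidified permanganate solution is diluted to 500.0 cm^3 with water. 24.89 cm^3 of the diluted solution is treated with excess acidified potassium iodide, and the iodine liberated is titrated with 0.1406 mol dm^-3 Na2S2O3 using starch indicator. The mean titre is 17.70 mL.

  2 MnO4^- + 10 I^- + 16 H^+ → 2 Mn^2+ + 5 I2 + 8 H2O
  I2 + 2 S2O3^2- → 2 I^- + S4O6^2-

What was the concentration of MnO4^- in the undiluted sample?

n(S2O3^2-) = 0.01770 × 0.1406 = 2.489 × 10^-3 mol
n(I2) = n(S2O3^2-)/2 = 1.244 × 10^-3 mol
From the 2:5 ratio, n(MnO4^-) in the aliquot = 2/5 × 1.244 × 10^-3 = 4.977 × 10^-4 mol
[MnO4^-]_dilute = 4.977 × 10^-4 / 0.02489 = 0.02000 mol/L
[MnO4^-]_original = 0.02000 × 500.0/19.47 = 0.5135 mol/L

0.5135 mol/L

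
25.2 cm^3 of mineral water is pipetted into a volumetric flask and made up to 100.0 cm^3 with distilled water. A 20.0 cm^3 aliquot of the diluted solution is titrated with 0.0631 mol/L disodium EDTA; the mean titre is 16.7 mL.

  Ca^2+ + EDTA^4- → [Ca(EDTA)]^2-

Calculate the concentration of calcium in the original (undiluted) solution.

n(EDTA) = 0.0167 × 0.0631 = 1.05 × 10^-3 mol
n(Ca2+) in the aliquot = 1.05 × 10^-3 mol (1:1 ratio)
[Ca2+]_dilute = 1.05 × 10^-3 / 0.0200 = 0.0527 mol/L
Dilution factor = 100.0 / 25.2 = 3.968
[Ca2+]_stock = 0.0527 × 3.968 = 0.209 mol/L

0.209 mol/L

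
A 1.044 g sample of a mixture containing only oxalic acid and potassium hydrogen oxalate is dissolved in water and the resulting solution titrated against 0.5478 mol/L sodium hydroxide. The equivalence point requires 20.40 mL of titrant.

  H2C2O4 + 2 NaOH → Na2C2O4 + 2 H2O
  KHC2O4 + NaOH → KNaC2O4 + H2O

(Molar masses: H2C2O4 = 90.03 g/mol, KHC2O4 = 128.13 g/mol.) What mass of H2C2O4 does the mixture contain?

0.2101 g

n(NaOH) = 0.02040 × 0.5478 = 0.01118 mol
Let x = n(H2C2O4), y = n(KHC2O4).
Titrant: 2x + 1y = 0.01118;  mass: 90.03x + 128.13y = 1.044
Solving, x = 2.333 × 10^-3 mol, y = 6.508 × 10^-3 mol
mass of H2C2O4 = 2.333 × 10^-3 × 90.03 = 0.2101 g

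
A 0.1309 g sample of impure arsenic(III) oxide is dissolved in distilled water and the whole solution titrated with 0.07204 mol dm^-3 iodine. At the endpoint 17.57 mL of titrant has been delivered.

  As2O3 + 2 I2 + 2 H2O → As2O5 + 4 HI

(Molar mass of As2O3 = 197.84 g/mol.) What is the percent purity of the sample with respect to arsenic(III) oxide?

95.65 %

n(I2) = 0.01757 L × 0.07204 mol/L = 1.266 × 10^-3 mol
From the 1:2 ratio, n(As2O3) = 1/2 × 1.266 × 10^-3 = 6.329 × 10^-4 mol
mass of As2O3 = 6.329 × 10^-4 × 197.84 g/mol = 0.1252 g
% As2O3 = 0.1252 / 0.1309 × 100 = 95.65 %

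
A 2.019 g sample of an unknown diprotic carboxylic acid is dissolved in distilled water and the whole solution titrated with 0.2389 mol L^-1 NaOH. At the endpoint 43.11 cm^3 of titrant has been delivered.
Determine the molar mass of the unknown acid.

392.1 g/mol

n(NaOH) = 0.04311 L × 0.2389 mol/L = 0.01030 mol
From the 1:2 ratio, n(H2A) = 1/2 × 0.01030 = 5.149 × 10^-3 mol
M = m / n = 2.019 g / 5.149 × 10^-3 mol = 392.1 g/mol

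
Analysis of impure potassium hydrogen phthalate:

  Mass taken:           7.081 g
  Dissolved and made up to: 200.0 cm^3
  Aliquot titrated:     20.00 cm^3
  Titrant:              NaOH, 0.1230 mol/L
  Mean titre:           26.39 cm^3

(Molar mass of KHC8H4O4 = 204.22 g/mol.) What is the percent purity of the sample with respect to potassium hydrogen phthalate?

KHC8H4O4 + NaOH → KNaC8H4O4 + H2O
n(NaOH) per titration = 0.02639 × 0.1230 = 3.246 × 10^-3 mol
n(KHC8H4O4) in each aliquot = 3.246 × 10^-3 mol (1:1 ratio)
n(KHC8H4O4) in the whole flask = 3.246 × 10^-3 × 200.0/20.00 = 0.03246 mol
mass of KHC8H4O4 = 0.03246 × 204.22 = 6.629 g
% KHC8H4O4 = 6.629 / 7.081 × 100 = 93.62 %

93.62 %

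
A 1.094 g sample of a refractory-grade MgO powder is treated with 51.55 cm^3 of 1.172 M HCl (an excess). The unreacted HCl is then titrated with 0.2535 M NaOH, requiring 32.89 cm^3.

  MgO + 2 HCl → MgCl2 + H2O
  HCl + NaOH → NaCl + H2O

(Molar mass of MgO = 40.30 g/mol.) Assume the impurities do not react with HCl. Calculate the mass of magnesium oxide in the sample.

1.049 g

n(HCl) added = 0.05155 × 1.172 = 0.06042 mol
n(NaOH) used in back-titration = 0.03289 × 0.2535 = 8.338 × 10^-3 mol
n(HCl) left over = 8.338 × 10^-3 mol (1:1 ratio)
n(HCl) consumed by analyte = 0.06042 − 8.338 × 10^-3 = 0.05208 mol
From the 1:2 ratio, n(MgO) = 1/2 × 0.05208 = 0.02604 mol
mass of MgO = 0.02604 × 40.30 = 1.049 g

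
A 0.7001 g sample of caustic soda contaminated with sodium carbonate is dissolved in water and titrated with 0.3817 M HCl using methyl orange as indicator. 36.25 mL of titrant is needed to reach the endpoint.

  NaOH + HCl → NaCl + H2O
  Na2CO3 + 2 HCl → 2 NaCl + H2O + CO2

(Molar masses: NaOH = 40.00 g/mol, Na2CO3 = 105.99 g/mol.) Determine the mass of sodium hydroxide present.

0.1021 g

n(HCl) = 0.03625 × 0.3817 = 0.01384 mol
Let x = n(NaOH), y = n(Na2CO3).
Titrant: 1x + 2y = 0.01384;  mass: 40.00x + 105.99y = 0.7001
Solving, x = 2.553 × 10^-3 mol, y = 5.642 × 10^-3 mol
mass of NaOH = 2.553 × 10^-3 × 40.00 = 0.1021 g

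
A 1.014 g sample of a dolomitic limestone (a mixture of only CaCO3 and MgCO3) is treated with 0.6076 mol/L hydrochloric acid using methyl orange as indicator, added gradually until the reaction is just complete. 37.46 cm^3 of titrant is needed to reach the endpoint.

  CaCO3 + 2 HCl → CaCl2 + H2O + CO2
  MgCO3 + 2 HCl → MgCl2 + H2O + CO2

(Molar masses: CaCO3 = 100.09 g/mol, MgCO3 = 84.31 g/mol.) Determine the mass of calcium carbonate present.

0.3458 g

n(HCl) = 0.03746 × 0.6076 = 0.02276 mol
Let x = n(CaCO3), y = n(MgCO3).
Titrant: 2x + 2y = 0.02276;  mass: 100.09x + 84.31y = 1.014
Solving, x = 3.455 × 10^-3 mol, y = 7.925 × 10^-3 mol
mass of CaCO3 = 3.455 × 10^-3 × 100.09 = 0.3458 g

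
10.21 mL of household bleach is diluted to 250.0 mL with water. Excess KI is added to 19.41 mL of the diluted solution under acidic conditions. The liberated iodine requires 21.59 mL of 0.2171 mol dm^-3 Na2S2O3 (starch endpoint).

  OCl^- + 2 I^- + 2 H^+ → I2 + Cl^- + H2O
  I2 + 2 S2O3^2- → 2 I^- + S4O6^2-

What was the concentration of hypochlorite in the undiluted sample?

n(S2O3^2-) = 0.02159 × 0.2171 = 4.687 × 10^-3 mol
n(I2) = n(S2O3^2-)/2 = 2.344 × 10^-3 mol
n(OCl^-) in the aliquot = 2.344 × 10^-3 mol (1:1 ratio)
[OCl^-]_dilute = 2.344 × 10^-3 / 0.01941 = 0.1207 mol/L
[OCl^-]_original = 0.1207 × 250.0/10.21 = 2.956 mol/L

2.956 mol/L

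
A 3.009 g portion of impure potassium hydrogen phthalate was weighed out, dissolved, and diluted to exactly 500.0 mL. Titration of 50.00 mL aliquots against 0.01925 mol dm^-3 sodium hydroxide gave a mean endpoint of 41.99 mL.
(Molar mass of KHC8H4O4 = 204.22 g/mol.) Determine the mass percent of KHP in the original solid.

KHC8H4O4 + NaOH → KNaC8H4O4 + H2O
n(NaOH) per titration = 0.04199 × 0.01925 = 8.083 × 10^-4 mol
n(KHC8H4O4) in each aliquot = 8.083 × 10^-4 mol (1:1 ratio)
n(KHC8H4O4) in the whole flask = 8.083 × 10^-4 × 500.0/50.00 = 8.083 × 10^-3 mol
mass of KHC8H4O4 = 8.083 × 10^-3 × 204.22 = 1.651 g
% KHC8H4O4 = 1.651 / 3.009 × 100 = 54.86 %

54.86 %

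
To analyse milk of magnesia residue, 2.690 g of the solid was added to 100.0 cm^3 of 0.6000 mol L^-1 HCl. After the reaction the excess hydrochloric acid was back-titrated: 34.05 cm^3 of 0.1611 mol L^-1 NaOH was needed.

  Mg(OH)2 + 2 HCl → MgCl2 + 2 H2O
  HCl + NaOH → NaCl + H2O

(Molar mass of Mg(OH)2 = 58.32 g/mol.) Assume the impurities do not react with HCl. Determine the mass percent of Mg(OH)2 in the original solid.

n(HCl) added = 0.1000 × 0.6000 = 0.06000 mol
n(NaOH) used in back-titration = 0.03405 × 0.1611 = 5.485 × 10^-3 mol
n(HCl) left over = 5.485 × 10^-3 mol (1:1 ratio)
n(HCl) consumed by analyte = 0.06000 − 5.485 × 10^-3 = 0.05451 mol
From the 1:2 ratio, n(Mg(OH)2) = 1/2 × 0.05451 = 0.02726 mol
mass of Mg(OH)2 = 0.02726 × 58.32 = 1.590 g
% Mg(OH)2 = 1.590 / 2.690 × 100 = 59.09 %

59.09 %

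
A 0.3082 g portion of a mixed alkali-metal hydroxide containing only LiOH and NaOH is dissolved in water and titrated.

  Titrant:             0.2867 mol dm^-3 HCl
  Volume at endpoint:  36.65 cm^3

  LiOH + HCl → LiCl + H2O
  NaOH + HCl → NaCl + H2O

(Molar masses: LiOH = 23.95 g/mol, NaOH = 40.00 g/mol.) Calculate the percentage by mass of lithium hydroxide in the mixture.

n(HCl) = 0.03665 × 0.2867 = 0.01051 mol
Let x = n(LiOH), y = n(NaOH).
Titrant: 1x + 1y = 0.01051;  mass: 23.95x + 40.00y = 0.3082
Solving, x = 6.985 × 10^-3 mol, y = 3.523 × 10^-3 mol
mass of LiOH = 6.985 × 10^-3 × 23.95 = 0.1673 g
% LiOH = 0.1673 / 0.3082 × 100 = 54.28 %

54.28 %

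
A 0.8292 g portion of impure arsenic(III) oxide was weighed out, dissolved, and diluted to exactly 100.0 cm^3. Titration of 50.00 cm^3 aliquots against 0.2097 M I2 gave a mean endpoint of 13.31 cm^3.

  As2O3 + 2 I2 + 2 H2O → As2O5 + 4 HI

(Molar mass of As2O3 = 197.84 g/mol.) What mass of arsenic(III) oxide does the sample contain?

0.5522 g

n(I2) per titration = 0.01331 × 0.2097 = 2.791 × 10^-3 mol
From the 1:2 ratio, n(As2O3) in each aliquot = 1/2 × 2.791 × 10^-3 = 1.396 × 10^-3 mol
n(As2O3) in the whole flask = 1.396 × 10^-3 × 100.0/50.00 = 2.791 × 10^-3 mol
mass of As2O3 = 2.791 × 10^-3 × 197.84 = 0.5522 g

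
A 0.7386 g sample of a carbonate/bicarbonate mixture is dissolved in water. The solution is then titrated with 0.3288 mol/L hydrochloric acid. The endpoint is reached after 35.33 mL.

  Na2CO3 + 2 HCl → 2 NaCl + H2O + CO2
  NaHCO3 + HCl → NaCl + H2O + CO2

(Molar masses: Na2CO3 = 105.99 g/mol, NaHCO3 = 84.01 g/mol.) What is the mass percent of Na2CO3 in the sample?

54.90 %

n(HCl) = 0.03533 × 0.3288 = 0.01162 mol
Let x = n(Na2CO3), y = n(NaHCO3).
Titrant: 2x + 1y = 0.01162;  mass: 105.99x + 84.01y = 0.7386
Solving, x = 3.826 × 10^-3 mol, y = 3.965 × 10^-3 mol
mass of Na2CO3 = 3.826 × 10^-3 × 105.99 = 0.4055 g
% Na2CO3 = 0.4055 / 0.7386 × 100 = 54.90 %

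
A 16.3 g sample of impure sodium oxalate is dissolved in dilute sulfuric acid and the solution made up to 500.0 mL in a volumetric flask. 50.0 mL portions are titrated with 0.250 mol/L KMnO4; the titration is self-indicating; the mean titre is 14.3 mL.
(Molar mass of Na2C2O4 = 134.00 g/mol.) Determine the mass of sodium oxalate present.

2 MnO4^- + 5 C2O4^2- + 16 H^+ → 2 Mn^2+ + 10 CO2 + 8 H2O
n(KMnO4) per titration = 0.0143 × 0.250 = 3.58 × 10^-3 mol
From the 5:2 ratio, n(Na2C2O4) in each aliquot = 5/2 × 3.58 × 10^-3 = 8.94 × 10^-3 mol
n(Na2C2O4) in the whole flask = 8.94 × 10^-3 × 500.0/50.0 = 0.0894 mol
mass of Na2C2O4 = 0.0894 × 134.00 = 12.0 g

12.0 g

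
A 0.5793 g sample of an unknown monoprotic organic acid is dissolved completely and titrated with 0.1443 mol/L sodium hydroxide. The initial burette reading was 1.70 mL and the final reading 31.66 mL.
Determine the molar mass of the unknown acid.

134.0 g/mol

n(NaOH) = 0.02996 L × 0.1443 mol/L = 4.323 × 10^-3 mol
n(HA) = 4.323 × 10^-3 mol (1:1 ratio)
M = m / n = 0.5793 g / 4.323 × 10^-3 mol = 134.0 g/mol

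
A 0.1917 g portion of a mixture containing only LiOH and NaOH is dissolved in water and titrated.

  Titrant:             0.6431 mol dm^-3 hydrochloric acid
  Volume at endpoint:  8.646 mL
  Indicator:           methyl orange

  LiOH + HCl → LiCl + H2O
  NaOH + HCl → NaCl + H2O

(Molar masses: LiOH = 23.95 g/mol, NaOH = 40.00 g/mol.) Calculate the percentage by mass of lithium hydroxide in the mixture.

n(HCl) = 0.008646 × 0.6431 = 5.560 × 10^-3 mol
Let x = n(LiOH), y = n(NaOH).
Titrant: 1x + 1y = 5.560 × 10^-3;  mass: 23.95x + 40.00y = 0.1917
Solving, x = 1.913 × 10^-3 mol, y = 3.647 × 10^-3 mol
mass of LiOH = 1.913 × 10^-3 × 23.95 = 0.04583 g
% LiOH = 0.04583 / 0.1917 × 100 = 23.90 %

23.90 %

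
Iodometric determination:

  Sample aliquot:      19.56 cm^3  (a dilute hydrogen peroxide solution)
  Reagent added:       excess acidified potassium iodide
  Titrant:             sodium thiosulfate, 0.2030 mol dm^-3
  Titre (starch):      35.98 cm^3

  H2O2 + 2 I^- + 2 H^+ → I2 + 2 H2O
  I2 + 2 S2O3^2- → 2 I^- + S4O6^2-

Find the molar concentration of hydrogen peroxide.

n(S2O3^2-) = 0.03598 × 0.2030 = 7.304 × 10^-3 mol
n(I2) = n(S2O3^2-)/2 = 3.652 × 10^-3 mol
n(H2O2) in the aliquot = 3.652 × 10^-3 mol (1:1 ratio)
[H2O2] = 3.652 × 10^-3 / 0.01956 = 0.1867 mol/L

0.1867 mol/L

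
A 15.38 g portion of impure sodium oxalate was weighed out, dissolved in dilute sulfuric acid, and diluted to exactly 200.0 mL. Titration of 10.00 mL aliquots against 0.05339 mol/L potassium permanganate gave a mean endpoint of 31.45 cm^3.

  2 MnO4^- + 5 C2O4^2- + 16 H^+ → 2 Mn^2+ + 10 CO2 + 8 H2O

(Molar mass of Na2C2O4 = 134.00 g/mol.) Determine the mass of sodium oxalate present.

n(KMnO4) per titration = 0.03145 × 0.05339 = 1.679 × 10^-3 mol
From the 5:2 ratio, n(Na2C2O4) in each aliquot = 5/2 × 1.679 × 10^-3 = 4.198 × 10^-3 mol
n(Na2C2O4) in the whole flask = 4.198 × 10^-3 × 200.0/10.00 = 0.08396 mol
mass of Na2C2O4 = 0.08396 × 134.00 = 11.25 g

11.25 g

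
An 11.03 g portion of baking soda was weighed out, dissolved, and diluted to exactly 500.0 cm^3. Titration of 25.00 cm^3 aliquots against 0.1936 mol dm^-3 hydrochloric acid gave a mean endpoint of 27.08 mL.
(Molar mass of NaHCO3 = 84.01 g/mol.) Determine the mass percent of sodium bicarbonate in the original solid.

NaHCO3 + HCl → NaCl + H2O + CO2
n(HCl) per titration = 0.02708 × 0.1936 = 5.243 × 10^-3 mol
n(NaHCO3) in each aliquot = 5.243 × 10^-3 mol (1:1 ratio)
n(NaHCO3) in the whole flask = 5.243 × 10^-3 × 500.0/25.00 = 0.1049 mol
mass of NaHCO3 = 0.1049 × 84.01 = 8.809 g
% NaHCO3 = 8.809 / 11.03 × 100 = 79.86 %

79.86 %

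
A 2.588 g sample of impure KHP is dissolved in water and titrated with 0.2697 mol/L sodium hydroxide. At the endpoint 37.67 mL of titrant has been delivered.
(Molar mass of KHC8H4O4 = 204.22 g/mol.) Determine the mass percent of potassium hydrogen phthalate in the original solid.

80.17 %

KHC8H4O4 + NaOH → KNaC8H4O4 + H2O
n(NaOH) = 0.03767 L × 0.2697 mol/L = 0.01016 mol
n(KHC8H4O4) = 0.01016 mol (1:1 ratio)
mass of KHC8H4O4 = 0.01016 × 204.22 g/mol = 2.075 g
% KHC8H4O4 = 2.075 / 2.588 × 100 = 80.17 %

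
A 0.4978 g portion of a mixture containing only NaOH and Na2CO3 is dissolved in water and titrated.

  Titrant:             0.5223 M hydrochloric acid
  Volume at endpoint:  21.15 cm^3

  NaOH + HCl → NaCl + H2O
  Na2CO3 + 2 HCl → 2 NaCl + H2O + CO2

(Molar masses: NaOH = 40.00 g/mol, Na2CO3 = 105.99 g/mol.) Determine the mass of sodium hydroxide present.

0.2697 g

n(HCl) = 0.02115 × 0.5223 = 0.01105 mol
Let x = n(NaOH), y = n(Na2CO3).
Titrant: 1x + 2y = 0.01105;  mass: 40.00x + 105.99y = 0.4978
Solving, x = 6.742 × 10^-3 mol, y = 2.152 × 10^-3 mol
mass of NaOH = 6.742 × 10^-3 × 40.00 = 0.2697 g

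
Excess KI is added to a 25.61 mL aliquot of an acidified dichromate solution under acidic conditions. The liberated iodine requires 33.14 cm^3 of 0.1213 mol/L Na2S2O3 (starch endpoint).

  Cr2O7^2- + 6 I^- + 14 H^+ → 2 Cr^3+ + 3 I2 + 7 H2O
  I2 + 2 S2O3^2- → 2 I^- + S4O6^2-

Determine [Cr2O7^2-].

0.02616 mol/L

n(S2O3^2-) = 0.03314 × 0.1213 = 4.020 × 10^-3 mol
n(I2) = n(S2O3^2-)/2 = 2.010 × 10^-3 mol
From the 1:3 ratio, n(Cr2O7^2-) in the aliquot = 1/3 × 2.010 × 10^-3 = 6.700 × 10^-4 mol
[Cr2O7^2-] = 6.700 × 10^-4 / 0.02561 = 0.02616 mol/L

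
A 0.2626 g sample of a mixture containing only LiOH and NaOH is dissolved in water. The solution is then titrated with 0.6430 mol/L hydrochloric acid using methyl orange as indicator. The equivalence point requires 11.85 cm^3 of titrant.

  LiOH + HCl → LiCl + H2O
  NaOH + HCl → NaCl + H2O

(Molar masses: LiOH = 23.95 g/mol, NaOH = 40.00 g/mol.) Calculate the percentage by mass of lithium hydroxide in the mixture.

n(HCl) = 0.01185 × 0.6430 = 7.620 × 10^-3 mol
Let x = n(LiOH), y = n(NaOH).
Titrant: 1x + 1y = 7.620 × 10^-3;  mass: 23.95x + 40.00y = 0.2626
Solving, x = 2.628 × 10^-3 mol, y = 4.991 × 10^-3 mol
mass of LiOH = 2.628 × 10^-3 × 23.95 = 0.06294 g
% LiOH = 0.06294 / 0.2626 × 100 = 23.97 %

23.97 %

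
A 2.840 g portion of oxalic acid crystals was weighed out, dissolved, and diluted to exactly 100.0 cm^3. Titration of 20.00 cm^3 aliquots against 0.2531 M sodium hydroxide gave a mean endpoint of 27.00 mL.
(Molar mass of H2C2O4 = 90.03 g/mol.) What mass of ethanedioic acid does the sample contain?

1.538 g

H2C2O4 + 2 NaOH → Na2C2O4 + 2 H2O
n(NaOH) per titration = 0.02700 × 0.2531 = 6.834 × 10^-3 mol
From the 1:2 ratio, n(H2C2O4) in each aliquot = 1/2 × 6.834 × 10^-3 = 3.417 × 10^-3 mol
n(H2C2O4) in the whole flask = 3.417 × 10^-3 × 100.0/20.00 = 0.01708 mol
mass of H2C2O4 = 0.01708 × 90.03 = 1.538 g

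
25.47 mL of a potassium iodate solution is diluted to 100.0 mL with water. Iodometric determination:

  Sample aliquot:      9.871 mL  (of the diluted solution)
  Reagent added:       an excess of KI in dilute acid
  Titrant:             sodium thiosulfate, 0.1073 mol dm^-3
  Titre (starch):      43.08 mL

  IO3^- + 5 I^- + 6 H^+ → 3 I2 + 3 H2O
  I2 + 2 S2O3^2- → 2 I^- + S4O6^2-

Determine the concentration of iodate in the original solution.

n(S2O3^2-) = 0.04308 × 0.1073 = 4.622 × 10^-3 mol
n(I2) = n(S2O3^2-)/2 = 2.311 × 10^-3 mol
From the 1:3 ratio, n(IO3^-) in the aliquot = 1/3 × 2.311 × 10^-3 = 7.704 × 10^-4 mol
[IO3^-]_dilute = 7.704 × 10^-4 / 0.009871 = 0.07805 mol/L
[IO3^-]_original = 0.07805 × 100.0/25.47 = 0.3064 mol/L

0.3064 mol/L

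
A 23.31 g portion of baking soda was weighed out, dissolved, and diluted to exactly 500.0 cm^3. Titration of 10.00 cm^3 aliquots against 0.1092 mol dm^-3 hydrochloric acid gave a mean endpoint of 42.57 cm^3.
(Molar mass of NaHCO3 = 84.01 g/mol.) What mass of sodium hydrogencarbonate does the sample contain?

NaHCO3 + HCl → NaCl + H2O + CO2
n(HCl) per titration = 0.04257 × 0.1092 = 4.649 × 10^-3 mol
n(NaHCO3) in each aliquot = 4.649 × 10^-3 mol (1:1 ratio)
n(NaHCO3) in the whole flask = 4.649 × 10^-3 × 500.0/10.00 = 0.2324 mol
mass of NaHCO3 = 0.2324 × 84.01 = 19.53 g

19.53 g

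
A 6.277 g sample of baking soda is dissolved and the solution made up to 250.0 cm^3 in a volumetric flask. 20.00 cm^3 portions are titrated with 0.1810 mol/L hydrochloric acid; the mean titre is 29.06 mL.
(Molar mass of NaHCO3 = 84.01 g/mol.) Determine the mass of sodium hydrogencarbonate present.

5.524 g

NaHCO3 + HCl → NaCl + H2O + CO2
n(HCl) per titration = 0.02906 × 0.1810 = 5.260 × 10^-3 mol
n(NaHCO3) in each aliquot = 5.260 × 10^-3 mol (1:1 ratio)
n(NaHCO3) in the whole flask = 5.260 × 10^-3 × 250.0/20.00 = 0.06575 mol
mass of NaHCO3 = 0.06575 × 84.01 = 5.524 g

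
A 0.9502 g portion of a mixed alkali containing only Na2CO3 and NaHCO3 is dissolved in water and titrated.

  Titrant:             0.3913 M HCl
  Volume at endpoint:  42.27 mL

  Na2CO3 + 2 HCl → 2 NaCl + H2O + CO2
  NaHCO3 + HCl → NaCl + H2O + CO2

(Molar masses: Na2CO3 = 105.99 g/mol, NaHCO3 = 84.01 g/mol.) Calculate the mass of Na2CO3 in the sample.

n(HCl) = 0.04227 × 0.3913 = 0.01654 mol
Let x = n(Na2CO3), y = n(NaHCO3).
Titrant: 2x + 1y = 0.01654;  mass: 105.99x + 84.01y = 0.9502
Solving, x = 7.083 × 10^-3 mol, y = 2.375 × 10^-3 mol
mass of Na2CO3 = 7.083 × 10^-3 × 105.99 = 0.7507 g

0.7507 g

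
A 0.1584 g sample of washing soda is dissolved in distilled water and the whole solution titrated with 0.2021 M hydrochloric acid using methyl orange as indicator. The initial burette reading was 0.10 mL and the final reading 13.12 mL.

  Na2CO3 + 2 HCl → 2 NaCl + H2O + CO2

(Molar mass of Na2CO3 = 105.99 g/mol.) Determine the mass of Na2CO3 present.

n(HCl) = 0.01302 L × 0.2021 mol/L = 2.631 × 10^-3 mol
From the 1:2 ratio, n(Na2CO3) = 1/2 × 2.631 × 10^-3 = 1.316 × 10^-3 mol
mass of Na2CO3 = 1.316 × 10^-3 × 105.99 g/mol = 0.1394 g

0.1394 g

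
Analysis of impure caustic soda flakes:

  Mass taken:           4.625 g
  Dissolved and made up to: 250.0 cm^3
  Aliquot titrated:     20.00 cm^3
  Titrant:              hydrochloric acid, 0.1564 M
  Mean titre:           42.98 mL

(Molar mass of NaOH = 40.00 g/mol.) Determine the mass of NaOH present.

NaOH + HCl → NaCl + H2O
n(HCl) per titration = 0.04298 × 0.1564 = 6.722 × 10^-3 mol
n(NaOH) in each aliquot = 6.722 × 10^-3 mol (1:1 ratio)
n(NaOH) in the whole flask = 6.722 × 10^-3 × 250.0/20.00 = 0.08403 mol
mass of NaOH = 0.08403 × 40.00 = 3.361 g

3.361 g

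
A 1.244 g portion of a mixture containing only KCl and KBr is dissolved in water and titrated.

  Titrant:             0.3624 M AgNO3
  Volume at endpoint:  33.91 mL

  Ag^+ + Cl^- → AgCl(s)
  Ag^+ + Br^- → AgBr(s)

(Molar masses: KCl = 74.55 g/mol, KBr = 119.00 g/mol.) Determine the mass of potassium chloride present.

n(AgNO3) = 0.03391 × 0.3624 = 0.01229 mol
Let x = n(KCl), y = n(KBr).
Titrant: 1x + 1y = 0.01229;  mass: 74.55x + 119.00y = 1.244
Solving, x = 4.913 × 10^-3 mol, y = 7.376 × 10^-3 mol
mass of KCl = 4.913 × 10^-3 × 74.55 = 0.3663 g

0.3663 g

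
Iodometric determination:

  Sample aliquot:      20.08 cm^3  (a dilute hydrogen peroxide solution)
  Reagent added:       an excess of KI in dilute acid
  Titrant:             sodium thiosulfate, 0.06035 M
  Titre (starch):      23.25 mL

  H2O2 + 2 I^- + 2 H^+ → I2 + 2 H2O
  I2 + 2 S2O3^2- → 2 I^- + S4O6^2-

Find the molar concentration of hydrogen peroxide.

n(S2O3^2-) = 0.02325 × 0.06035 = 1.403 × 10^-3 mol
n(I2) = n(S2O3^2-)/2 = 7.016 × 10^-4 mol
n(H2O2) in the aliquot = 7.016 × 10^-4 mol (1:1 ratio)
[H2O2] = 7.016 × 10^-4 / 0.02008 = 0.03494 mol/L

0.03494 M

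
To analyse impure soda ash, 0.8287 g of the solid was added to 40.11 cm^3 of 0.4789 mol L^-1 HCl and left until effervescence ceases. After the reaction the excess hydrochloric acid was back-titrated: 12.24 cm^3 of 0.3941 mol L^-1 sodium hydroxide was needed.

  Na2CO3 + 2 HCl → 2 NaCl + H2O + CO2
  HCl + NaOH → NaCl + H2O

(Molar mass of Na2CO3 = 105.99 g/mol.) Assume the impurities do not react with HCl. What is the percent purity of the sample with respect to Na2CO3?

n(HCl) added = 0.04011 × 0.4789 = 0.01921 mol
n(NaOH) used in back-titration = 0.01224 × 0.3941 = 4.824 × 10^-3 mol
n(HCl) left over = 4.824 × 10^-3 mol (1:1 ratio)
n(HCl) consumed by analyte = 0.01921 − 4.824 × 10^-3 = 0.01438 mol
From the 1:2 ratio, n(Na2CO3) = 1/2 × 0.01438 = 7.192 × 10^-3 mol
mass of Na2CO3 = 7.192 × 10^-3 × 105.99 = 0.7623 g
% Na2CO3 = 0.7623 / 0.8287 × 100 = 91.99 %

91.99 %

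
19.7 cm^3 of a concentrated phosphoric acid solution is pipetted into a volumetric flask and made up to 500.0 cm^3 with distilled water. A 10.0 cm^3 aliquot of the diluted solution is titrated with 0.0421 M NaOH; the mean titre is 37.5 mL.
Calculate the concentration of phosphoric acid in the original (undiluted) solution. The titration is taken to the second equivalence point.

2.00 M

H3PO4 + 2 NaOH → Na2HPO4 + 2 H2O
n(NaOH) = 0.0375 × 0.0421 = 1.58 × 10^-3 mol
From the 1:2 ratio, n(H3PO4) in the aliquot = 1/2 × 1.58 × 10^-3 = 7.89 × 10^-4 mol
[H3PO4]_dilute = 7.89 × 10^-4 / 0.0100 = 0.0789 mol/L
Dilution factor = 500.0 / 19.7 = 25.38
[H3PO4]_stock = 0.0789 × 25.38 = 2.00 mol/L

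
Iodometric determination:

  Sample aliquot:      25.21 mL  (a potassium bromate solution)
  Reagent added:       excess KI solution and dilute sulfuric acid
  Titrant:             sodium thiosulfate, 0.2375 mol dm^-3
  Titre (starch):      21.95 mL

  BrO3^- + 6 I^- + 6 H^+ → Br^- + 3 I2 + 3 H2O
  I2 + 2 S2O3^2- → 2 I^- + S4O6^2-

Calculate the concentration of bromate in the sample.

0.03446 mol/L

n(S2O3^2-) = 0.02195 × 0.2375 = 5.213 × 10^-3 mol
n(I2) = n(S2O3^2-)/2 = 2.607 × 10^-3 mol
From the 1:3 ratio, n(BrO3^-) in the aliquot = 1/3 × 2.607 × 10^-3 = 8.689 × 10^-4 mol
[BrO3^-] = 8.689 × 10^-4 / 0.02521 = 0.03446 mol/L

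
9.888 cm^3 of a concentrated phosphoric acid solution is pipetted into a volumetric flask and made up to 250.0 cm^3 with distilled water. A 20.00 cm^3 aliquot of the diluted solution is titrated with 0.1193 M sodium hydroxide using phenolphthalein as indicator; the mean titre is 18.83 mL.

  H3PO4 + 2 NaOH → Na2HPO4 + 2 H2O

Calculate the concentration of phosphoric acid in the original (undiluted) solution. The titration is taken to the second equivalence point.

n(NaOH) = 0.01883 × 0.1193 = 2.246 × 10^-3 mol
From the 1:2 ratio, n(H3PO4) in the aliquot = 1/2 × 2.246 × 10^-3 = 1.123 × 10^-3 mol
[H3PO4]_dilute = 1.123 × 10^-3 / 0.02000 = 0.05616 mol/L
Dilution factor = 250.0 / 9.888 = 25.28
[H3PO4]_stock = 0.05616 × 25.28 = 1.420 mol/L

1.420 M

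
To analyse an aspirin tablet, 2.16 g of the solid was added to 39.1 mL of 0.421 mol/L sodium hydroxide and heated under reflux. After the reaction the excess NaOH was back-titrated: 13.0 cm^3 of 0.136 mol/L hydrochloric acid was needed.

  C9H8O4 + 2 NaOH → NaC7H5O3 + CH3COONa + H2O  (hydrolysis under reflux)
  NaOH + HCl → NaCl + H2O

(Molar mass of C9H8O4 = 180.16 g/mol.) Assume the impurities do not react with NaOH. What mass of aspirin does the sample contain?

1.32 g

n(NaOH) added = 0.0391 × 0.421 = 0.0165 mol
n(HCl) used in back-titration = 0.0130 × 0.136 = 1.77 × 10^-3 mol
n(NaOH) left over = 1.77 × 10^-3 mol (1:1 ratio)
n(NaOH) consumed by analyte = 0.0165 − 1.77 × 10^-3 = 0.0147 mol
From the 1:2 ratio, n(C9H8O4) = 1/2 × 0.0147 = 7.35 × 10^-3 mol
mass of C9H8O4 = 7.35 × 10^-3 × 180.16 = 1.32 g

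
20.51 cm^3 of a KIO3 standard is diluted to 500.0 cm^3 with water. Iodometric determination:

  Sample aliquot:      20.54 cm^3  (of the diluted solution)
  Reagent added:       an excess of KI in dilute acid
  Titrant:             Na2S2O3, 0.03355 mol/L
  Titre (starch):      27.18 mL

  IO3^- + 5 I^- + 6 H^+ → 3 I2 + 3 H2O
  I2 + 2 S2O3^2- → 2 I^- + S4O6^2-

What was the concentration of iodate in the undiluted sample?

n(S2O3^2-) = 0.02718 × 0.03355 = 9.119 × 10^-4 mol
n(I2) = n(S2O3^2-)/2 = 4.559 × 10^-4 mol
From the 1:3 ratio, n(IO3^-) in the aliquot = 1/3 × 4.559 × 10^-4 = 1.520 × 10^-4 mol
[IO3^-]_dilute = 1.520 × 10^-4 / 0.02054 = 0.007399 mol/L
[IO3^-]_original = 0.007399 × 500.0/20.51 = 0.1804 mol/L

0.1804 mol/L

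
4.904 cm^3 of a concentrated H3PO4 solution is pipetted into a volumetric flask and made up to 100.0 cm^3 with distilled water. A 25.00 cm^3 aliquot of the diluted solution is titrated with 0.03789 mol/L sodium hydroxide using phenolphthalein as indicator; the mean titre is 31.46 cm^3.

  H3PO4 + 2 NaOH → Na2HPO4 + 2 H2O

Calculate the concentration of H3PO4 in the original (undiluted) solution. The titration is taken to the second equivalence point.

0.4861 mol/L

n(NaOH) = 0.03146 × 0.03789 = 1.192 × 10^-3 mol
From the 1:2 ratio, n(H3PO4) in the aliquot = 1/2 × 1.192 × 10^-3 = 5.960 × 10^-4 mol
[H3PO4]_dilute = 5.960 × 10^-4 / 0.02500 = 0.02384 mol/L
Dilution factor = 100.0 / 4.904 = 20.39
[H3PO4]_stock = 0.02384 × 20.39 = 0.4861 mol/L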